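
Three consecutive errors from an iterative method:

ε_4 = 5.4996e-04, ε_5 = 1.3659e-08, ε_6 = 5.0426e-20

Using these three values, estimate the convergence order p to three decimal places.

2.483

p ≈ ln(ε_6/ε_5) / ln(ε_5/ε_4)
  = ln(5.0426e-20/1.3659e-08) / ln(1.3659e-08/5.4996e-04)
  = ln(3.69178e-12) / ln(2.48364e-05)
  = -26.324912 / -10.603200 ≈ 2.482733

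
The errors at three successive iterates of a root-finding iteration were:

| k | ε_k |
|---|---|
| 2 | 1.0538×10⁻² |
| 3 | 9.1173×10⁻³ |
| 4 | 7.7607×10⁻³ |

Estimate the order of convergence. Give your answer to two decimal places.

p ≈ ln(ε_4/ε_3) / ln(ε_3/ε_2)
  = ln(7.7607×10⁻³/9.1173×10⁻³) / ln(9.1173×10⁻³/1.0538×10⁻²)
  = ln(0.851206) / ln(0.865183)
  = -0.16110 / -0.14481 ≈ 1.11249

1.11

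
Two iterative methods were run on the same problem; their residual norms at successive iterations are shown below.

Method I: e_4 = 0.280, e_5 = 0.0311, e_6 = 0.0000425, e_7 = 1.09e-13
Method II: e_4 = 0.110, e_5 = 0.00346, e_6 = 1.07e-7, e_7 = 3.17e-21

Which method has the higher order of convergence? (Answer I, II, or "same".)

Method I: p ≈ ln(1.09e-13/0.0000425)/ln(0.0000425/0.0311) ≈ 3.00.
Method II: p ≈ ln(3.17e-21/1.07e-7)/ln(1.07e-7/0.00346) ≈ 3.00.
Both orders ≈ 3.0 — effectively the same.

same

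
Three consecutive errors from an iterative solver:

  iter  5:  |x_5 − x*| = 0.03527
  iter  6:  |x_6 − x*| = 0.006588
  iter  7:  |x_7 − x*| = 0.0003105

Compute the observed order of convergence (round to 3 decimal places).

p ≈ ln(|x_7 − x*|/|x_6 − x*|) / ln(|x_6 − x*|/|x_5 − x*|)
  = ln(0.0003105/0.006588) / ln(0.006588/0.03527)
  = ln(0.0471311) / ln(0.186788)
  = -3.054822 / -1.677781 ≈ 1.820751

1.821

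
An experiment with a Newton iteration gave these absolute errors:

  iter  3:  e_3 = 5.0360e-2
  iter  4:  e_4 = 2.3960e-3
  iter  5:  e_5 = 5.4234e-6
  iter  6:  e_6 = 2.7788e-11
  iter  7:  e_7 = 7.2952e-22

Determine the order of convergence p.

2

Consecutive ratios: e_7/e_6 = 7.2952e-22/2.7788e-11 = 2.62531e-11, e_6/e_5 = 2.7788e-11/5.4234e-6 = 5.12372e-06.
p ≈ ln(2.62531e-11)/ln(5.12372e-06) = -24.3632/-12.1816 ≈ 2.00.
So the convergence is quadratic (order 2).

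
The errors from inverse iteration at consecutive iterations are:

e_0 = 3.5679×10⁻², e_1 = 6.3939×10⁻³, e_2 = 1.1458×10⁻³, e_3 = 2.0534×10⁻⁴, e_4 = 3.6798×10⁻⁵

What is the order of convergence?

Consecutive ratios: e_4/e_3 = 3.6798×10⁻⁵/2.0534×10⁻⁴ = 0.179205, e_3/e_2 = 2.0534×10⁻⁴/1.1458×10⁻³ = 0.179211.
p ≈ ln(0.179205)/ln(0.179211) = -1.7192/-1.7192 ≈ 1.00.
So the convergence is linear (order 1).

1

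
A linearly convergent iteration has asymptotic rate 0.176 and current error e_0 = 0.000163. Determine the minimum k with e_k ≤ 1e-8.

After k steps, e_k ≈ 0.000163·0.176^k.
Need 0.176^k ≤ 1e-8/0.000163 = 6.13497e-05.
k ≥ ln(6.13497e-05)/ln(0.176) = -9.6989/-1.73727 = 5.583.
Smallest integer k = 6.

6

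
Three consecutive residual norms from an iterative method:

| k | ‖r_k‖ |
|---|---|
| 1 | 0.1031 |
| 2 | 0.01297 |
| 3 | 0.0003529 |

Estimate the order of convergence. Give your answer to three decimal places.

1.739

p ≈ ln(‖r_3‖/‖r_2‖) / ln(‖r_2‖/‖r_1‖)
  = ln(0.0003529/0.01297) / ln(0.01297/0.1031)
  = ln(0.0272089) / ln(0.1258)
  = -3.604211 / -2.073062 ≈ 1.738593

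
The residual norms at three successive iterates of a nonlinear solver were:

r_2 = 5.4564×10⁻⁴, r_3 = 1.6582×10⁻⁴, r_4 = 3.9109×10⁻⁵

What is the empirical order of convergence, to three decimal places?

p ≈ ln(r_4/r_3) / ln(r_3/r_2)
  = ln(3.9109×10⁻⁵/1.6582×10⁻⁴) / ln(1.6582×10⁻⁴/5.4564×10⁻⁴)
  = ln(0.235852) / ln(0.3039)
  = -1.444551 / -1.191057 ≈ 1.212831

1.213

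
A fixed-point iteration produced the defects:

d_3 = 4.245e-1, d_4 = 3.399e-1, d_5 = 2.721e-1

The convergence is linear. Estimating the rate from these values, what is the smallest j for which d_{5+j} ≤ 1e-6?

57

Rate ρ ≈ d_5/d_4 = 2.721e-1/3.399e-1 = 0.8005.
After j more steps, d_{5+j} ≈ 2.721e-1·ρ^j; need ρ^j ≤ 1e-6/2.721e-1 = 3.67512e-06.
j ≥ ln(3.67512e-06)/ln(0.8005) = -12.5139/-0.22252 = 56.237.
So 57 more iterations are needed.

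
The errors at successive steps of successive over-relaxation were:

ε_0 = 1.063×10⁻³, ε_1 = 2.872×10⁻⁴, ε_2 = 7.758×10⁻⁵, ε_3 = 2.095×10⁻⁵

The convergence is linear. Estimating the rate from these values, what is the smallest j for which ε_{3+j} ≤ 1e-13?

Rate ρ ≈ ε_3/ε_2 = 2.095×10⁻⁵/7.758×10⁻⁵ = 0.2700.
After j more steps, ε_{3+j} ≈ 2.095×10⁻⁵·ρ^j; need ρ^j ≤ 1e-13/2.095×10⁻⁵ = 4.77327e-09.
j ≥ ln(4.77327e-09)/ln(0.2700) = -19.1602/-1.30933 = 14.634.
So 15 more iterations are needed.

15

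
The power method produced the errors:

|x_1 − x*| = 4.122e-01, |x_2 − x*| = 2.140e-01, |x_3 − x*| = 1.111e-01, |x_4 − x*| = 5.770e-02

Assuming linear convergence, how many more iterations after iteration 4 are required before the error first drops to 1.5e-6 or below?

Rate ρ ≈ |x_4 − x*|/|x_3 − x*| = 5.770e-02/1.111e-01 = 0.5194.
After j more steps, |x_{4+j} − x*| ≈ 5.770e-02·ρ^j; need ρ^j ≤ 1.5e-6/5.770e-02 = 2.59965e-05.
j ≥ ln(2.59965e-05)/ln(0.5194) = -10.5575/-0.65508 = 16.116.
So 17 more iterations are needed.

17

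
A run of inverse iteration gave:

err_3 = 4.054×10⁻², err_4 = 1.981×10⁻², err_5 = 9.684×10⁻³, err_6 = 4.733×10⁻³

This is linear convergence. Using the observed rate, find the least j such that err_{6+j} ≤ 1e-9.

22

Rate ρ ≈ err_6/err_5 = 4.733×10⁻³/9.684×10⁻³ = 0.4887.
After j more steps, err_{6+j} ≈ 4.733×10⁻³·ρ^j; need ρ^j ≤ 1e-9/4.733×10⁻³ = 2.11282e-07.
j ≥ ln(2.11282e-07)/ln(0.4887) = -15.3701/-0.71601 = 21.466.
So 22 more iterations are needed.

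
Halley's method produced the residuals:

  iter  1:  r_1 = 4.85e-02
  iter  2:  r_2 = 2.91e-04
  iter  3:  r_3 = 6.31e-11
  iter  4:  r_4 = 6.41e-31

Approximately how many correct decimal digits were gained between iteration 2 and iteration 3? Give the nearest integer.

7

Digits gained ≈ log₁₀(r_2/r_3) = log₁₀(2.91e-04/6.31e-11) = log₁₀(4.61173e+06) ≈ 6.664.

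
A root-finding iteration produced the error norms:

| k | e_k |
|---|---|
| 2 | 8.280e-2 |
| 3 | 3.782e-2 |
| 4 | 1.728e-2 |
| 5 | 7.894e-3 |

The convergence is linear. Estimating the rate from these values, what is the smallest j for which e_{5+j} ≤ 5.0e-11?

Rate ρ ≈ e_5/e_4 = 7.894e-3/1.728e-2 = 0.4568.
After j more steps, e_{5+j} ≈ 7.894e-3·ρ^j; need ρ^j ≤ 5.0e-11/7.894e-3 = 6.33392e-09.
j ≥ ln(6.33392e-09)/ln(0.4568) = -18.8773/-0.78351 = 24.093.
So 25 more iterations are needed.

25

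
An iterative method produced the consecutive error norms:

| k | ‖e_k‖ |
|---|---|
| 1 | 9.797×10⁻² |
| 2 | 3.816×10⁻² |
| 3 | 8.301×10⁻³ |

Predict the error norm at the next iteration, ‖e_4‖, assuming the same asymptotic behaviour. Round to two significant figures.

First estimate the order: p ≈ ln(‖e_3‖/‖e_2‖) / ln(‖e_2‖/‖e_1‖) = ln(8.301×10⁻³/3.816×10⁻²)/ln(3.816×10⁻²/9.797×10⁻²) = ln(0.217531)/ln(0.389507) ≈ 1.6178.
Then ‖e_4‖ ≈ ‖e_3‖·(‖e_3‖/‖e_2‖)^p = 8.301×10⁻³·(0.217531)^1.6178 = 8.301×10⁻³·0.0847699 ≈ 0.0007037.

7.0e-4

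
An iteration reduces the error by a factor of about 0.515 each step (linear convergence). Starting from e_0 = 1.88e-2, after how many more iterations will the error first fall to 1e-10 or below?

After k steps, e_k ≈ 1.88e-2·0.515^k.
Need 0.515^k ≤ 1e-10/1.88e-2 = 5.31915e-09.
k ≥ ln(5.31915e-09)/ln(0.515) = -19.0520/-0.66359 = 28.710.
Smallest integer k = 29.

29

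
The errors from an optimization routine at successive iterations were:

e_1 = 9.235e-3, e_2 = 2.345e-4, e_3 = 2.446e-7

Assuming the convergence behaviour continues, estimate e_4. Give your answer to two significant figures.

First estimate the order: p ≈ ln(e_3/e_2) / ln(e_2/e_1) = ln(2.446e-7/2.345e-4)/ln(2.345e-4/9.235e-3) = ln(0.00104307)/ln(0.0253925) ≈ 1.8691.
Then e_4 ≈ e_3·(e_3/e_2)^p = 2.446e-7·(0.00104307)^1.8691 = 2.446e-7·2.67257e-06 ≈ 6.537e-13.

6.5e-13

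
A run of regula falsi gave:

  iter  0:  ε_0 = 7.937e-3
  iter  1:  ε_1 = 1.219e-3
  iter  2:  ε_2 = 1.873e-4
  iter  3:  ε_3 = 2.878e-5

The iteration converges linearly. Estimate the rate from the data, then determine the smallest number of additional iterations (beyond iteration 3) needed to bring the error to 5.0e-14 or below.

Rate ρ ≈ ε_3/ε_2 = 2.878e-5/1.873e-4 = 0.1537.
After j more steps, ε_{3+j} ≈ 2.878e-5·ρ^j; need ρ^j ≤ 5.0e-14/2.878e-5 = 1.73732e-09.
j ≥ ln(1.73732e-09)/ln(0.1537) = -20.1709/-1.87275 = 10.771.
So 11 more iterations are needed.

11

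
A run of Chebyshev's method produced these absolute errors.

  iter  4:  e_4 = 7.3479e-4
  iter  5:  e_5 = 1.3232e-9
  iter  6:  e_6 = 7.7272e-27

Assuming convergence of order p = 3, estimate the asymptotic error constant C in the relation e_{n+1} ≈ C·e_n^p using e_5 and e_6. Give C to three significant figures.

C ≈ e_6 / e_5^3
  = 7.7272e-27 / (1.3232e-9)^3
  = 7.7272e-27 / 2.31674e-27 ≈ 3.3354

3.34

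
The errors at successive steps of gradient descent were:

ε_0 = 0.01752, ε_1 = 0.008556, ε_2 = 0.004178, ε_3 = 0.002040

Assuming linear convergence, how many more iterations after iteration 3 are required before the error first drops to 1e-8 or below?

Rate ρ ≈ ε_3/ε_2 = 0.002040/0.004178 = 0.4883.
After j more steps, ε_{3+j} ≈ 0.002040·ρ^j; need ρ^j ≤ 1e-8/0.002040 = 4.90196e-06.
j ≥ ln(4.90196e-06)/ln(0.4883) = -12.2259/-0.71683 = 17.056.
So 18 more iterations are needed.

18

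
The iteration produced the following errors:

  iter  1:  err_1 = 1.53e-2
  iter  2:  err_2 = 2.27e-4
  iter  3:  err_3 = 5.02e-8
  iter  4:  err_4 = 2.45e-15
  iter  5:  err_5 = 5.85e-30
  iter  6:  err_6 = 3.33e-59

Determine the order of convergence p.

Consecutive ratios: err_6/err_5 = 3.33e-59/5.85e-30 = 5.69231e-30, err_5/err_4 = 5.85e-30/2.45e-15 = 2.38776e-15.
p ≈ ln(5.69231e-30)/ln(2.38776e-15) = -67.3384/-33.6684 ≈ 2.00.
So the convergence is quadratic (order 2).

2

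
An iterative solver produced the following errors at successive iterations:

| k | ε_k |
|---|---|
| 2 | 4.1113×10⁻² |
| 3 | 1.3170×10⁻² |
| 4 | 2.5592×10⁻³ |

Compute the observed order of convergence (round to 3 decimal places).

p ≈ ln(ε_4/ε_3) / ln(ε_3/ε_2)
  = ln(2.5592×10⁻³/1.3170×10⁻²) / ln(1.3170×10⁻²/4.1113×10⁻²)
  = ln(0.19432) / ln(0.320337)
  = -1.638249 / -1.138382 ≈ 1.439103

1.439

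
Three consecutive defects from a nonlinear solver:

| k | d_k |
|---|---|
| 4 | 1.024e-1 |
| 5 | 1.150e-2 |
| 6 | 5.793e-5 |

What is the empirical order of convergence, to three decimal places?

p ≈ ln(d_6/d_5) / ln(d_5/d_4)
  = ln(5.793e-5/1.150e-2) / ln(1.150e-2/1.024e-1)
  = ln(0.00503739) / ln(0.112305)
  = -5.290867 / -2.186537 ≈ 2.419747

2.420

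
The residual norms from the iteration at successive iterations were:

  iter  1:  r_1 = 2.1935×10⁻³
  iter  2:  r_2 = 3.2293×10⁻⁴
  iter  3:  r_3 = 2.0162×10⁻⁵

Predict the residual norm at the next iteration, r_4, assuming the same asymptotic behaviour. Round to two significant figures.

3.6e-7

First estimate the order: p ≈ ln(r_3/r_2) / ln(r_2/r_1) = ln(2.0162×10⁻⁵/3.2293×10⁻⁴)/ln(3.2293×10⁻⁴/2.1935×10⁻³) = ln(0.0624346)/ln(0.147221) ≈ 1.4478.
Then r_4 ≈ r_3·(r_3/r_2)^p = 2.0162×10⁻⁵·(0.0624346)^1.4478 = 2.0162×10⁻⁵·0.0180309 ≈ 3.635e-07.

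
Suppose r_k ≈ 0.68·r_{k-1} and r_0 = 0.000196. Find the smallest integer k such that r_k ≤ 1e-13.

56

After k steps, r_k ≈ 0.000196·0.68^k.
Need 0.68^k ≤ 1e-13/0.000196 = 5.10204e-10.
k ≥ ln(5.10204e-10)/ln(0.68) = -21.3962/-0.38566 = 55.479.
Smallest integer k = 56.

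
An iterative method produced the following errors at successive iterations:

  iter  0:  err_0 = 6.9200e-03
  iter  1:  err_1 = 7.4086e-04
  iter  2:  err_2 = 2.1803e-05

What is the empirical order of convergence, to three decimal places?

1.578

p ≈ ln(err_2/err_1) / ln(err_1/err_0)
  = ln(2.1803e-05/7.4086e-04) / ln(7.4086e-04/6.9200e-03)
  = ln(0.0294293) / ln(0.107061)
  = -3.525765 / -2.234357 ≈ 1.577977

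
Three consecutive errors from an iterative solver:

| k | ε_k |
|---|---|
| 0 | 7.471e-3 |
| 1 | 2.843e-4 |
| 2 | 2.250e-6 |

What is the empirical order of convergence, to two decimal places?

1.48

p ≈ ln(ε_2/ε_1) / ln(ε_1/ε_0)
  = ln(2.250e-6/2.843e-4) / ln(2.843e-4/7.471e-3)
  = ln(0.00791418) / ln(0.0380538)
  = -4.83910 / -3.26875 ≈ 1.48041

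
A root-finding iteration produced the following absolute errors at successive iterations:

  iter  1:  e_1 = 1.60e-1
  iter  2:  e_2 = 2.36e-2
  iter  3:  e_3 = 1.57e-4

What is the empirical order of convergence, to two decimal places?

p ≈ ln(e_3/e_2) / ln(e_2/e_1)
  = ln(1.57e-4/2.36e-2) / ln(2.36e-2/1.60e-1)
  = ln(0.00665254) / ln(0.1475)
  = -5.01276 / -1.91393 ≈ 2.61909

2.62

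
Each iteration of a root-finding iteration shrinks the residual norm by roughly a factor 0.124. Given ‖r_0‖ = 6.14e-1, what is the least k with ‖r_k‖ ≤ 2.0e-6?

7

After k steps, ‖r_k‖ ≈ 6.14e-1·0.124^k.
Need 0.124^k ≤ 2.0e-6/6.14e-1 = 3.25733e-06.
k ≥ ln(3.25733e-06)/ln(0.124) = -12.6346/-2.08747 = 6.053.
Smallest integer k = 7.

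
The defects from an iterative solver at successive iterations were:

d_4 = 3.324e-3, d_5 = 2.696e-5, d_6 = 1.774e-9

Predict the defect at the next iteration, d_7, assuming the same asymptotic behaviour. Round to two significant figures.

First estimate the order: p ≈ ln(d_6/d_5) / ln(d_5/d_4) = ln(1.774e-9/2.696e-5)/ln(2.696e-5/3.324e-3) = ln(6.58012e-05)/ln(0.00811071) ≈ 1.9999.
Then d_7 ≈ d_6·(d_6/d_5)^p = 1.774e-9·(6.58012e-05)^1.9999 = 1.774e-9·4.33397e-09 ≈ 7.688e-18.

7.7e-18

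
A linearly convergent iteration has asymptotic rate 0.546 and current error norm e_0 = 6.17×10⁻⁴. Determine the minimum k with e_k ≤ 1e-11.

After k steps, e_k ≈ 6.17×10⁻⁴·0.546^k.
Need 0.546^k ≤ 1e-11/6.17×10⁻⁴ = 1.62075e-08.
k ≥ ln(1.62075e-08)/ln(0.546) = -17.9378/-0.60514 = 29.642.
Smallest integer k = 30.

30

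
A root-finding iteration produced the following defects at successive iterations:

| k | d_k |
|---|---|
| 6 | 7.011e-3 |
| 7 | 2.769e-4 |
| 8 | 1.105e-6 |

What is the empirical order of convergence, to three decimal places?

p ≈ ln(d_8/d_7) / ln(d_7/d_6)
  = ln(1.105e-6/2.769e-4) / ln(2.769e-4/7.011e-3)
  = ln(0.00399061) / ln(0.0394951)
  = -5.523811 / -3.231579 ≈ 1.709323

1.709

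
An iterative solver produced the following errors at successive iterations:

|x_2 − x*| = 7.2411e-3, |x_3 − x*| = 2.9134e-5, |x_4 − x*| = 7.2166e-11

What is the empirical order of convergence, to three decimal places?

2.340

p ≈ ln(|x_4 − x*|/|x_3 − x*|) / ln(|x_3 − x*|/|x_2 − x*|)
  = ln(7.2166e-11/2.9134e-5) / ln(2.9134e-5/7.2411e-3)
  = ln(2.47704e-06) / ln(0.00402342)
  = -12.908446 / -5.515623 ≈ 2.340342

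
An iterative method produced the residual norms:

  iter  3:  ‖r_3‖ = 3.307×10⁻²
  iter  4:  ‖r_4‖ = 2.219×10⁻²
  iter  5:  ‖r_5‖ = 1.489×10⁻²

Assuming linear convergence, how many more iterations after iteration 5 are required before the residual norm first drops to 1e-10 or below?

48

Rate ρ ≈ ‖r_5‖/‖r_4‖ = 1.489×10⁻²/2.219×10⁻² = 0.6710.
After j more steps, ‖r_{5+j}‖ ≈ 1.489×10⁻²·ρ^j; need ρ^j ≤ 1e-10/1.489×10⁻² = 6.71592e-09.
j ≥ ln(6.71592e-09)/ln(0.6710) = -18.8188/-0.39899 = 47.166.
So 48 more iterations are needed.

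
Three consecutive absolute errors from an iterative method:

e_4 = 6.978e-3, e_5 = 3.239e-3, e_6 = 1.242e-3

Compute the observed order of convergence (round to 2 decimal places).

1.25

p ≈ ln(e_6/e_5) / ln(e_5/e_4)
  = ln(1.242e-3/3.239e-3) / ln(3.239e-3/6.978e-3)
  = ln(0.383452) / ln(0.464173)
  = -0.95854 / -0.76750 ≈ 1.24891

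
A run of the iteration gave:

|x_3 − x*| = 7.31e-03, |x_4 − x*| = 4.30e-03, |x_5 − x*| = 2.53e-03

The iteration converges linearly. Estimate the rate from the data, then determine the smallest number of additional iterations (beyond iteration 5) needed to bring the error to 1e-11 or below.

37

Rate ρ ≈ |x_5 − x*|/|x_4 − x*| = 2.53e-03/4.30e-03 = 0.5884.
After j more steps, |x_{5+j} − x*| ≈ 2.53e-03·ρ^j; need ρ^j ≤ 1e-11/2.53e-03 = 3.95257e-09.
j ≥ ln(3.95257e-09)/ln(0.5884) = -19.3489/-0.53035 = 36.483.
So 37 more iterations are needed.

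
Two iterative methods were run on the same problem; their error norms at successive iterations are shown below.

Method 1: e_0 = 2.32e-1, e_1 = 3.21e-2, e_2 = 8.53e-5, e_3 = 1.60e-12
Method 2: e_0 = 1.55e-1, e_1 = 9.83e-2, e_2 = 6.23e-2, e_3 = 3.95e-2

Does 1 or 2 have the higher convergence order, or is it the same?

1

Method 1: p ≈ ln(1.60e-12/8.53e-5)/ln(8.53e-5/3.21e-2) ≈ 3.00.
Method 2: p ≈ ln(3.95e-2/6.23e-2)/ln(6.23e-2/9.83e-2) ≈ 1.00.
Method 1 has the higher order (≈3.0 vs ≈1.0).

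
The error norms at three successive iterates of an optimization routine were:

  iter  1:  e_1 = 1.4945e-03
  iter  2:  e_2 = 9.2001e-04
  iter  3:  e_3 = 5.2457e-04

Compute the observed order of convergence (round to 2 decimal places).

p ≈ ln(e_3/e_2) / ln(e_2/e_1)
  = ln(5.2457e-04/9.2001e-04) / ln(9.2001e-04/1.4945e-03)
  = ln(0.570179) / ln(0.615597)
  = -0.56180 / -0.48516 ≈ 1.15797

1.16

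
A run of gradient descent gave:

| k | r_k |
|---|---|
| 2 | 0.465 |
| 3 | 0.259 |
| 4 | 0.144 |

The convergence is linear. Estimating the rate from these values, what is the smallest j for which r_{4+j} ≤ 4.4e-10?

Rate ρ ≈ r_4/r_3 = 0.144/0.259 = 0.5560.
After j more steps, r_{4+j} ≈ 0.144·ρ^j; need ρ^j ≤ 4.4e-10/0.144 = 3.05556e-09.
j ≥ ln(3.05556e-09)/ln(0.5560) = -19.6063/-0.58699 = 33.401.
So 34 more iterations are needed.

34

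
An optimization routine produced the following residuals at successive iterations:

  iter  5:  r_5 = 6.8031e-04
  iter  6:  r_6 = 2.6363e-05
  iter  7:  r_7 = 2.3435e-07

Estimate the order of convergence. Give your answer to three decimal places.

1.453

p ≈ ln(r_7/r_6) / ln(r_6/r_5)
  = ln(2.3435e-07/2.6363e-05) / ln(2.6363e-05/6.8031e-04)
  = ln(0.00888935) / ln(0.0387515)
  = -4.722901 / -3.250586 ≈ 1.452938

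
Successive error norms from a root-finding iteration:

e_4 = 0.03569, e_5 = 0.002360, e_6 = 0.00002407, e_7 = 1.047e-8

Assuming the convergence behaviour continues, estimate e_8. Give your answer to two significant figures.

2.2e-14

First estimate the order: p ≈ ln(e_7/e_6) / ln(e_6/e_5) = ln(1.047e-8/0.00002407)/ln(0.00002407/0.002360) = ln(0.000434981)/ln(0.0101992) ≈ 1.6880.
Then e_8 ≈ e_7·(e_7/e_6)^p = 1.047e-8·(0.000434981)^1.6880 = 1.047e-8·2.11708e-06 ≈ 2.217e-14.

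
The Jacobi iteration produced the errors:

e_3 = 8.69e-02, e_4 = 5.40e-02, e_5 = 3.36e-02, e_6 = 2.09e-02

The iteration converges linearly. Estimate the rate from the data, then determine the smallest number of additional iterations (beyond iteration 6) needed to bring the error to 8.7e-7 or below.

Rate ρ ≈ e_6/e_5 = 2.09e-02/3.36e-02 = 0.6220.
After j more steps, e_{6+j} ≈ 2.09e-02·ρ^j; need ρ^j ≤ 8.7e-7/2.09e-02 = 4.16268e-05.
j ≥ ln(4.16268e-05)/ln(0.6220) = -10.0868/-0.47482 = 21.243.
So 22 more iterations are needed.

22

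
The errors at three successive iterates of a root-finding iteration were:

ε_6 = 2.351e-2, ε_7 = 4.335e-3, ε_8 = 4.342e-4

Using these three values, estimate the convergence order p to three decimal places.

p ≈ ln(ε_8/ε_7) / ln(ε_7/ε_6)
  = ln(4.342e-4/4.335e-3) / ln(4.335e-3/2.351e-2)
  = ln(0.100161) / ln(0.18439)
  = -2.300976 / -1.690702 ≈ 1.360959

1.361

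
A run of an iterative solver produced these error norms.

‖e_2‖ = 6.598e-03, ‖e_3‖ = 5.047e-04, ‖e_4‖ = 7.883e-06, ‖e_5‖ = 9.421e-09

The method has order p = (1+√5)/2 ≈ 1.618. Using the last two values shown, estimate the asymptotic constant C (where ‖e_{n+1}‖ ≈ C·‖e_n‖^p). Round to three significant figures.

C ≈ ‖e_5‖ / ‖e_4‖^1.618
  = 9.421e-09 / (7.883e-06)^1.618
  = 9.421e-09 / 5.53155e-09 ≈ 1.7031

1.70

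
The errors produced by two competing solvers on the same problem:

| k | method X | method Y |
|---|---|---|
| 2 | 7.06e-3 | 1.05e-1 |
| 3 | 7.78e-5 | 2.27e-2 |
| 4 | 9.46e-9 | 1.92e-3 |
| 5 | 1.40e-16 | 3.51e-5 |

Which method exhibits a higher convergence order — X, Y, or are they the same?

X

Method X: p ≈ ln(1.40e-16/9.46e-9)/ln(9.46e-9/7.78e-5) ≈ 2.00.
Method Y: p ≈ ln(3.51e-5/1.92e-3)/ln(1.92e-3/2.27e-2) ≈ 1.62.
Method X has the higher order (≈2.0 vs ≈1.6).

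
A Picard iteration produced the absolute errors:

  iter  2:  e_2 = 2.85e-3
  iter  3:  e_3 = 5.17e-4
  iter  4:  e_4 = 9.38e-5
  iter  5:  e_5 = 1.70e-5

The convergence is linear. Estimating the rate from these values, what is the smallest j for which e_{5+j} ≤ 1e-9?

6

Rate ρ ≈ e_5/e_4 = 1.70e-5/9.38e-5 = 0.1812.
After j more steps, e_{5+j} ≈ 1.70e-5·ρ^j; need ρ^j ≤ 1e-9/1.70e-5 = 5.88235e-05.
j ≥ ln(5.88235e-05)/ln(0.1812) = -9.7410/-1.70815 = 5.703.
So 6 more iterations are needed.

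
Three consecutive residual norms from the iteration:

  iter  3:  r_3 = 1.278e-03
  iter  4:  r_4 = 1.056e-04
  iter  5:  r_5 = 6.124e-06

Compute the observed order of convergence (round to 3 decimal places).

p ≈ ln(r_5/r_4) / ln(r_4/r_3)
  = ln(6.124e-06/1.056e-04) / ln(1.056e-04/1.278e-03)
  = ln(0.0579924) / ln(0.0826291)
  = -2.847443 / -2.493393 ≈ 1.141995

1.142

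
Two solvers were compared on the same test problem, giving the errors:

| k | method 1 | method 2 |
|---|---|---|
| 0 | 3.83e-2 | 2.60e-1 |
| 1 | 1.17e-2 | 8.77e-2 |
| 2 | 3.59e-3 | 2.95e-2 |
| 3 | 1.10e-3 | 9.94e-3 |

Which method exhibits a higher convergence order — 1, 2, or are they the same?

same

Method 1: p ≈ ln(1.10e-3/3.59e-3)/ln(3.59e-3/1.17e-2) ≈ 1.00.
Method 2: p ≈ ln(9.94e-3/2.95e-2)/ln(2.95e-2/8.77e-2) ≈ 1.00.
Both orders ≈ 1.0 — effectively the same.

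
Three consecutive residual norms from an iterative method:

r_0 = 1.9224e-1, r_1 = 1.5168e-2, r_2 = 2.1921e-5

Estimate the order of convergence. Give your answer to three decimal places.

p ≈ ln(r_2/r_1) / ln(r_1/r_0)
  = ln(2.1921e-5/1.5168e-2) / ln(1.5168e-2/1.9224e-1)
  = ln(0.00144521) / ln(0.0789014)
  = -6.539501 / -2.539556 ≈ 2.575057

2.575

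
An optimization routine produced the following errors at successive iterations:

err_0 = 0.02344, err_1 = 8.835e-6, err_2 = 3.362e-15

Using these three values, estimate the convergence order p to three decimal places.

2.751

p ≈ ln(err_2/err_1) / ln(err_1/err_0)
  = ln(3.362e-15/8.835e-6) / ln(8.835e-6/0.02344)
  = ln(3.80532e-10) / ln(0.00037692)
  = -21.689451 / -7.883478 ≈ 2.751254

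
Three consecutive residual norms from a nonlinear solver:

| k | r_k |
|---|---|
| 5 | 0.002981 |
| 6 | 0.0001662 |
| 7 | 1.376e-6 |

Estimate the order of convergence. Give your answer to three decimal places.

p ≈ ln(r_7/r_6) / ln(r_6/r_5)
  = ln(1.376e-6/0.0001662) / ln(0.0001662/0.002981)
  = ln(0.00827918) / ln(0.0557531)
  = -4.794011 / -2.886822 ≈ 1.660653

1.661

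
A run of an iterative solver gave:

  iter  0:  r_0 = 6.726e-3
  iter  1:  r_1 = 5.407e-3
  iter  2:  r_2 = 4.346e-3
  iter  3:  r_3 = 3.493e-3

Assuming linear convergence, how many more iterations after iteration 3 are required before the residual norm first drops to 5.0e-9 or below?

Rate ρ ≈ r_3/r_2 = 3.493e-3/4.346e-3 = 0.8037.
After j more steps, r_{3+j} ≈ 3.493e-3·ρ^j; need ρ^j ≤ 5.0e-9/3.493e-3 = 1.43143e-06.
j ≥ ln(1.43143e-06)/ln(0.8037) = -13.4568/-0.21853 = 61.579.
So 62 more iterations are needed.

62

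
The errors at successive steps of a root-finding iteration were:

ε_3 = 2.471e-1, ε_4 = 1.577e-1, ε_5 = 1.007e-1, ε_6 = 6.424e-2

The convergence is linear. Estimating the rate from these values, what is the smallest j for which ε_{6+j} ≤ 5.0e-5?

16

Rate ρ ≈ ε_6/ε_5 = 6.424e-2/1.007e-1 = 0.6379.
After j more steps, ε_{6+j} ≈ 6.424e-2·ρ^j; need ρ^j ≤ 5.0e-5/6.424e-2 = 0.000778331.
j ≥ ln(0.000778331)/ln(0.6379) = -7.1584/-0.44957 = 15.923.
So 16 more iterations are needed.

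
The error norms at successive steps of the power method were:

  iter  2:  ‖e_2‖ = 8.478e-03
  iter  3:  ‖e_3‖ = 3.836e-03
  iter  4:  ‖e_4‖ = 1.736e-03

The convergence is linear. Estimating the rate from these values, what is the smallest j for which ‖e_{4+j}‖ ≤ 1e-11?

Rate ρ ≈ ‖e_4‖/‖e_3‖ = 1.736e-03/3.836e-03 = 0.4526.
After j more steps, ‖e_{4+j}‖ ≈ 1.736e-03·ρ^j; need ρ^j ≤ 1e-11/1.736e-03 = 5.76037e-09.
j ≥ ln(5.76037e-09)/ln(0.4526) = -18.9723/-0.79275 = 23.932.
So 24 more iterations are needed.

24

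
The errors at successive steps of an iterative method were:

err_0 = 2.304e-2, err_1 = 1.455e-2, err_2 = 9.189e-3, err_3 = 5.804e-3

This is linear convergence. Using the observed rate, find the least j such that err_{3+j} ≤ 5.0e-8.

Rate ρ ≈ err_3/err_2 = 5.804e-3/9.189e-3 = 0.6316.
After j more steps, err_{3+j} ≈ 5.804e-3·ρ^j; need ρ^j ≤ 5.0e-8/5.804e-3 = 8.61475e-06.
j ≥ ln(8.61475e-06)/ln(0.6316) = -11.6620/-0.45950 = 25.380.
So 26 more iterations are needed.

26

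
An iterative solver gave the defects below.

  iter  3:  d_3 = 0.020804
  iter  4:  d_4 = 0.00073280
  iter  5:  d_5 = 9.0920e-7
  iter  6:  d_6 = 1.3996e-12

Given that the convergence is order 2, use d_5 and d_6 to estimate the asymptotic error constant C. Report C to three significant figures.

1.69

C ≈ d_6 / d_5^2
  = 1.3996e-12 / (9.0920e-7)^2
  = 1.3996e-12 / 8.26645e-13 ≈ 1.6931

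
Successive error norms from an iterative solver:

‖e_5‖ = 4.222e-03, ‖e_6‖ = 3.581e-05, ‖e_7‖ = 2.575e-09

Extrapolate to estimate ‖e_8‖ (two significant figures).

First estimate the order: p ≈ ln(‖e_7‖/‖e_6‖) / ln(‖e_6‖/‖e_5‖) = ln(2.575e-09/3.581e-05)/ln(3.581e-05/4.222e-03) = ln(7.19073e-05)/ln(0.00848176) ≈ 2.0001.
Then ‖e_8‖ ≈ ‖e_7‖·(‖e_7‖/‖e_6‖)^p = 2.575e-09·(7.19073e-05)^2.0001 = 2.575e-09·5.16573e-09 ≈ 1.33e-17.

1.3e-17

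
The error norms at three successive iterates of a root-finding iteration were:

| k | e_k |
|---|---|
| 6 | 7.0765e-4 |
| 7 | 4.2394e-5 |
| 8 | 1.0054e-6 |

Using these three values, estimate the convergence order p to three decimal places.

1.329

p ≈ ln(e_8/e_7) / ln(e_7/e_6)
  = ln(1.0054e-6/4.2394e-5) / ln(4.2394e-5/7.0765e-4)
  = ln(0.0237156) / ln(0.0599081)
  = -3.741622 / -2.814944 ≈ 1.329199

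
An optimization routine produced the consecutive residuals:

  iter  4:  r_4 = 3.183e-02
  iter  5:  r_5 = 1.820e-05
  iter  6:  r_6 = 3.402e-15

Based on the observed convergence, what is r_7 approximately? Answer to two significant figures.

2.2e-44

First estimate the order: p ≈ ln(r_6/r_5) / ln(r_5/r_4) = ln(3.402e-15/1.820e-05)/ln(1.820e-05/3.183e-02) = ln(1.86923e-10)/ln(0.000571788) ≈ 3.0000.
Then r_7 ≈ r_6·(r_6/r_5)^p = 3.402e-15·(1.86923e-10)^3.0000 = 3.402e-15·6.53113e-30 ≈ 2.222e-44.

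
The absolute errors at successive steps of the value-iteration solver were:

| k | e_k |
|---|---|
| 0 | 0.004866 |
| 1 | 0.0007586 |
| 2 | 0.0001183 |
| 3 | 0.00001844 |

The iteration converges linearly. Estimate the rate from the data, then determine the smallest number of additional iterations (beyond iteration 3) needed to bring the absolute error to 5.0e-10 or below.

6

Rate ρ ≈ e_3/e_2 = 0.00001844/0.0001183 = 0.1559.
After j more steps, e_{3+j} ≈ 0.00001844·ρ^j; need ρ^j ≤ 5.0e-10/0.00001844 = 2.7115e-05.
j ≥ ln(2.7115e-05)/ln(0.1559) = -10.5154/-1.85854 = 5.658.
So 6 more iterations are needed.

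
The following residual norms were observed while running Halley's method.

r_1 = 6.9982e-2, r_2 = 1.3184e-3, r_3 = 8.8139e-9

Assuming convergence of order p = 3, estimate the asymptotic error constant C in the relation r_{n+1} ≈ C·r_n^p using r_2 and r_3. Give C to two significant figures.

C ≈ r_3 / r_2^3
  = 8.8139e-9 / (1.3184e-3)^3
  = 8.8139e-9 / 2.29161e-09 ≈ 3.8462

3.8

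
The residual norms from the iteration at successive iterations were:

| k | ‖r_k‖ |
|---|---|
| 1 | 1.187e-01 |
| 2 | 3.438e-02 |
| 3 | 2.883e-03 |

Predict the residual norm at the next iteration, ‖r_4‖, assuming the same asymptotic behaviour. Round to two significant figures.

2.0e-5

First estimate the order: p ≈ ln(‖r_3‖/‖r_2‖) / ln(‖r_2‖/‖r_1‖) = ln(2.883e-03/3.438e-02)/ln(3.438e-02/1.187e-01) = ln(0.0838569)/ln(0.289638) ≈ 2.0003.
Then ‖r_4‖ ≈ ‖r_3‖·(‖r_3‖/‖r_2‖)^p = 2.883e-03·(0.0838569)^2.0003 = 2.883e-03·0.00702675 ≈ 2.026e-05.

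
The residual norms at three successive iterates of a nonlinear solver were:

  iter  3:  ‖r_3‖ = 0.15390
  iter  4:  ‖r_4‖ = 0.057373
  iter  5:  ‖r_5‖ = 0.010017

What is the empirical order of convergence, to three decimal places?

p ≈ ln(‖r_5‖/‖r_4‖) / ln(‖r_4‖/‖r_3‖)
  = ln(0.010017/0.057373) / ln(0.057373/0.15390)
  = ln(0.174594) / ln(0.372794)
  = -1.745292 / -0.986729 ≈ 1.768765

1.769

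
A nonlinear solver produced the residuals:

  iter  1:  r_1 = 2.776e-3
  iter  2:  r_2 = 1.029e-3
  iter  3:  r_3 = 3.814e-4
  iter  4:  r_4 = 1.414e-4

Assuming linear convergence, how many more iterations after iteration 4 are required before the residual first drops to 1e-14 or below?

24

Rate ρ ≈ r_4/r_3 = 1.414e-4/3.814e-4 = 0.3707.
After j more steps, r_{4+j} ≈ 1.414e-4·ρ^j; need ρ^j ≤ 1e-14/1.414e-4 = 7.07214e-11.
j ≥ ln(7.07214e-11)/ln(0.3707) = -23.3723/-0.99236 = 23.552.
So 24 more iterations are needed.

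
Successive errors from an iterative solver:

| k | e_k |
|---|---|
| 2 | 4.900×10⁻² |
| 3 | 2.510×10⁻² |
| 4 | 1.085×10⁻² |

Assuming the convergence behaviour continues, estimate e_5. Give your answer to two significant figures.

First estimate the order: p ≈ ln(e_4/e_3) / ln(e_3/e_2) = ln(1.085×10⁻²/2.510×10⁻²)/ln(2.510×10⁻²/4.900×10⁻²) = ln(0.432271)/ln(0.512245) ≈ 1.2538.
Then e_5 ≈ e_4·(e_4/e_3)^p = 1.085×10⁻²·(0.432271)^1.2538 = 1.085×10⁻²·0.34939 ≈ 0.003791.

3.8e-3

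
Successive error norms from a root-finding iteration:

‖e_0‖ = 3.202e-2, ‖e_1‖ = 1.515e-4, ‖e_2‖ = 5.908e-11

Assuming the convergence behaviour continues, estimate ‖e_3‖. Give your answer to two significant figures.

First estimate the order: p ≈ ln(‖e_2‖/‖e_1‖) / ln(‖e_1‖/‖e_0‖) = ln(5.908e-11/1.515e-4)/ln(1.515e-4/3.202e-2) = ln(3.89967e-07)/ln(0.00473142) ≈ 2.7565.
Then ‖e_3‖ ≈ ‖e_2‖·(‖e_2‖/‖e_1‖)^p = 5.908e-11·(3.89967e-07)^2.7565 = 5.908e-11·2.1561e-18 ≈ 1.274e-28.

1.3e-28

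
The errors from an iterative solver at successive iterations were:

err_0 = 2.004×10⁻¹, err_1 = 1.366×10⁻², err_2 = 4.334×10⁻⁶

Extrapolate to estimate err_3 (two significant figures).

First estimate the order: p ≈ ln(err_2/err_1) / ln(err_1/err_0) = ln(4.334×10⁻⁶/1.366×10⁻²)/ln(1.366×10⁻²/2.004×10⁻¹) = ln(0.000317277)/ln(0.0681637) ≈ 2.9993.
Then err_3 ≈ err_2·(err_2/err_1)^p = 4.334×10⁻⁶·(0.000317277)^2.9993 = 4.334×10⁻⁶·3.21192e-11 ≈ 1.392e-16.

1.4e-16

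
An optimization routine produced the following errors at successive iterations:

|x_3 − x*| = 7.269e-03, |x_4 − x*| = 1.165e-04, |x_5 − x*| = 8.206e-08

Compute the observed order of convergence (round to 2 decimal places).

1.76

p ≈ ln(|x_5 − x*|/|x_4 − x*|) / ln(|x_4 − x*|/|x_3 − x*|)
  = ln(8.206e-08/1.165e-04) / ln(1.165e-04/7.269e-03)
  = ln(0.000704378) / ln(0.016027)
  = -7.25820 / -4.13348 ≈ 1.75595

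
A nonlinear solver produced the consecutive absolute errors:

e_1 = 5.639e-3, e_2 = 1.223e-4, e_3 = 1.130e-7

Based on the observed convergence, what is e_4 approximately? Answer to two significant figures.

First estimate the order: p ≈ ln(e_3/e_2) / ln(e_2/e_1) = ln(1.130e-7/1.223e-4)/ln(1.223e-4/5.639e-3) = ln(0.000923957)/ln(0.0216882) ≈ 1.8238.
Then e_4 ≈ e_3·(e_3/e_2)^p = 1.130e-7·(0.000923957)^1.8238 = 1.130e-7·2.92385e-06 ≈ 3.304e-13.

3.3e-13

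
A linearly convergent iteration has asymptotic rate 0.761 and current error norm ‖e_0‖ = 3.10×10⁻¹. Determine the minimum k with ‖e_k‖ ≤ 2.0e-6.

44

After k steps, ‖e_k‖ ≈ 3.10×10⁻¹·0.761^k.
Need 0.761^k ≤ 2.0e-6/3.10×10⁻¹ = 6.45161e-06.
k ≥ ln(6.45161e-06)/ln(0.761) = -11.9512/-0.27312 = 43.758.
Smallest integer k = 44.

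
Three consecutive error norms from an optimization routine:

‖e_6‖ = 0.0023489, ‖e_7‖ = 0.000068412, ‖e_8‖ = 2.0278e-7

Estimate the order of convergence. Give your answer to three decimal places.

p ≈ ln(‖e_8‖/‖e_7‖) / ln(‖e_7‖/‖e_6‖)
  = ln(2.0278e-7/0.000068412) / ln(0.000068412/0.0023489)
  = ln(0.0029641) / ln(0.0291251)
  = -5.821182 / -3.536155 ≈ 1.646190

1.646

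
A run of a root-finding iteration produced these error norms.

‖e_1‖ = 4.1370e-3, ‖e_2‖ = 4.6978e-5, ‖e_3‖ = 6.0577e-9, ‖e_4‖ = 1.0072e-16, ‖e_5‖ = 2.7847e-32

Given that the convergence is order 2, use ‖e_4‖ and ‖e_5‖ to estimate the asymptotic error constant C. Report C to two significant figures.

2.7

C ≈ ‖e_5‖ / ‖e_4‖^2
  = 2.7847e-32 / (1.0072e-16)^2
  = 2.7847e-32 / 1.01445e-32 ≈ 2.745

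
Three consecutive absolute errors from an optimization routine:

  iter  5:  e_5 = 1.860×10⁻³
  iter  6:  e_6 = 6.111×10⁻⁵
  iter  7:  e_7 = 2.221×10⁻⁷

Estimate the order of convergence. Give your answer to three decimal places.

p ≈ ln(e_7/e_6) / ln(e_6/e_5)
  = ln(2.221×10⁻⁷/6.111×10⁻⁵) / ln(6.111×10⁻⁵/1.860×10⁻³)
  = ln(0.00363443) / ln(0.0328548)
  = -5.617303 / -3.415657 ≈ 1.644575

1.645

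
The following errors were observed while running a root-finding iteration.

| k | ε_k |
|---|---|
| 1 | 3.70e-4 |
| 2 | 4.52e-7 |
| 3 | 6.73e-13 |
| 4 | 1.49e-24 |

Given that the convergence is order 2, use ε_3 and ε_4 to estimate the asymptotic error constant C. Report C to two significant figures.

C ≈ ε_4 / ε_3^2
  = 1.49e-24 / (6.73e-13)^2
  = 1.49e-24 / 4.52929e-25 ≈ 3.2897

3.3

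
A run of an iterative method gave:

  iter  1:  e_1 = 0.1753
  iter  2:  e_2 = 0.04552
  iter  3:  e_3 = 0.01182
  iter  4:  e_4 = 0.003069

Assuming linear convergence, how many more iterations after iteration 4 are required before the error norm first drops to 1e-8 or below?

Rate ρ ≈ e_4/e_3 = 0.003069/0.01182 = 0.2596.
After j more steps, e_{4+j} ≈ 0.003069·ρ^j; need ρ^j ≤ 1e-8/0.003069 = 3.25839e-06.
j ≥ ln(3.25839e-06)/ln(0.2596) = -12.6343/-1.34861 = 9.368.
So 10 more iterations are needed.

10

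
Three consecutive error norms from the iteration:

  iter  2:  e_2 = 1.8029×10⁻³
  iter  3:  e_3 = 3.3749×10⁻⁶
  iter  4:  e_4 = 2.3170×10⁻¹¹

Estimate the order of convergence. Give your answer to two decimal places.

1.89

p ≈ ln(e_4/e_3) / ln(e_3/e_2)
  = ln(2.3170×10⁻¹¹/3.3749×10⁻⁶) / ln(3.3749×10⁻⁶/1.8029×10⁻³)
  = ln(6.86539e-06) / ln(0.00187193)
  = -11.88902 / -6.28079 ≈ 1.89292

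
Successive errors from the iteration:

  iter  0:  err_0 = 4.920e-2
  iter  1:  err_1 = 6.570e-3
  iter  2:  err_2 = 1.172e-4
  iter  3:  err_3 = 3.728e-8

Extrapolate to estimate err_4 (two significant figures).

First estimate the order: p ≈ ln(err_3/err_2) / ln(err_2/err_1) = ln(3.728e-8/1.172e-4)/ln(1.172e-4/6.570e-3) = ln(0.000318089)/ln(0.0178387) ≈ 2.0001.
Then err_4 ≈ err_3·(err_3/err_2)^p = 3.728e-8·(0.000318089)^2.0001 = 3.728e-8·1.01099e-07 ≈ 3.769e-15.

3.8e-15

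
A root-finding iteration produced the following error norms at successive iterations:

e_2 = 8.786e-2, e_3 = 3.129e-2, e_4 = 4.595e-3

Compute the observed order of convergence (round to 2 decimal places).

p ≈ ln(e_4/e_3) / ln(e_3/e_2)
  = ln(4.595e-3/3.129e-2) / ln(3.129e-2/8.786e-2)
  = ln(0.146852) / ln(0.356135)
  = -1.91833 / -1.03245 ≈ 1.85804

1.86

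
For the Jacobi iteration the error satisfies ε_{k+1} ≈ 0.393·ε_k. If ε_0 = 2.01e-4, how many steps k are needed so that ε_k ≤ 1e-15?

28

After k steps, ε_k ≈ 2.01e-4·0.393^k.
Need 0.393^k ≤ 1e-15/2.01e-4 = 4.97512e-12.
k ≥ ln(4.97512e-12)/ln(0.393) = -26.0266/-0.93395 = 27.867.
Smallest integer k = 28.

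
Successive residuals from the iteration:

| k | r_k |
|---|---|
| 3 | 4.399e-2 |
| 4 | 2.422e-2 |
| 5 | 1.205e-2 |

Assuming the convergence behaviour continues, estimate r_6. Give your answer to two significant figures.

5.3e-3

First estimate the order: p ≈ ln(r_5/r_4) / ln(r_4/r_3) = ln(1.205e-2/2.422e-2)/ln(2.422e-2/4.399e-2) = ln(0.497523)/ln(0.55058) ≈ 1.1698.
Then r_6 ≈ r_5·(r_5/r_4)^p = 1.205e-2·(0.497523)^1.1698 = 1.205e-2·0.441908 ≈ 0.005325.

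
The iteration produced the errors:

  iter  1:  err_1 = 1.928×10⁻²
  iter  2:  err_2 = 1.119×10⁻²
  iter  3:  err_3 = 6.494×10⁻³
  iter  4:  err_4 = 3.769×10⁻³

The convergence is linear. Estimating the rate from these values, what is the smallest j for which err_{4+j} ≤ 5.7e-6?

12

Rate ρ ≈ err_4/err_3 = 3.769×10⁻³/6.494×10⁻³ = 0.5804.
After j more steps, err_{4+j} ≈ 3.769×10⁻³·ρ^j; need ρ^j ≤ 5.7e-6/3.769×10⁻³ = 0.00151234.
j ≥ ln(0.00151234)/ln(0.5804) = -6.4941/-0.54404 = 11.937.
So 12 more iterations are needed.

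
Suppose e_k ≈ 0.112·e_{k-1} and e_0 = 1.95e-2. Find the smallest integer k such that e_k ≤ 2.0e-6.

After k steps, e_k ≈ 1.95e-2·0.112^k.
Need 0.112^k ≤ 2.0e-6/1.95e-2 = 0.000102564.
k ≥ ln(0.000102564)/ln(0.112) = -9.1850/-2.18926 = 4.195.
Smallest integer k = 5.

5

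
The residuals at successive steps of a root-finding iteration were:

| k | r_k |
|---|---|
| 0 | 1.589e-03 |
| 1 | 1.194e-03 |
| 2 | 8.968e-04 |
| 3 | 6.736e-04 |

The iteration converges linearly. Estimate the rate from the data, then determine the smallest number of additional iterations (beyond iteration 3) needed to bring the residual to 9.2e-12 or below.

64

Rate ρ ≈ r_3/r_2 = 6.736e-04/8.968e-04 = 0.7511.
After j more steps, r_{3+j} ≈ 6.736e-04·ρ^j; need ρ^j ≤ 9.2e-12/6.736e-04 = 1.3658e-08.
j ≥ ln(1.3658e-08)/ln(0.7511) = -18.1089/-0.28622 = 63.269.
So 64 more iterations are needed.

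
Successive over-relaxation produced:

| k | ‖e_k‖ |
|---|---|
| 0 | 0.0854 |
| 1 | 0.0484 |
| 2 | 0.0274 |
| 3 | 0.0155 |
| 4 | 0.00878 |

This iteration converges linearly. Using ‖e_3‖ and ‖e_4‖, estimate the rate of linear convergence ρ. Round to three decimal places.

ρ ≈ ‖e_4‖/‖e_3‖ = 0.00878/0.0155 = 0.56645

0.566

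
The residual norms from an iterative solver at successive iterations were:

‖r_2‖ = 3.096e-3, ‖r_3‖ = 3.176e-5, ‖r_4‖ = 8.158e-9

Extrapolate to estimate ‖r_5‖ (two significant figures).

2.7e-15

First estimate the order: p ≈ ln(‖r_4‖/‖r_3‖) / ln(‖r_3‖/‖r_2‖) = ln(8.158e-9/3.176e-5)/ln(3.176e-5/3.096e-3) = ln(0.000256864)/ln(0.0102584) ≈ 1.8051.
Then ‖r_5‖ ≈ ‖r_4‖·(‖r_4‖/‖r_3‖)^p = 8.158e-9·(0.000256864)^1.8051 = 8.158e-9·3.30488e-07 ≈ 2.696e-15.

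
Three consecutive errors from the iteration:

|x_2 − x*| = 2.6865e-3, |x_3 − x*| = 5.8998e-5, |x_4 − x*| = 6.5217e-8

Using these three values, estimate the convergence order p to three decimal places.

p ≈ ln(|x_4 − x*|/|x_3 − x*|) / ln(|x_3 − x*|/|x_2 − x*|)
  = ln(6.5217e-8/5.8998e-5) / ln(5.8998e-5/2.6865e-3)
  = ln(0.00110541) / ln(0.0219609)
  = -6.807539 / -3.818492 ≈ 1.782782

1.783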